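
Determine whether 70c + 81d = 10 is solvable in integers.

Step 1: Compute gcd(70, 81).
gcd(70, 81) = 1

Step 2: Check divisibility.
Does 1 divide 10? 10 = 1 x 10, so yes.

By the theorem on linear Diophantine equations, 70c + 81d = 10 has integer solutions if and only if gcd(70, 81) divides 10. Since 1 | 10, solutions exist.

Yes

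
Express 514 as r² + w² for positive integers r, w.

We need to find integers r, w > 0 such that r² + w² = 514.
Trying r = 15: w² = 514 - 15² = 514 - 225 = 289
w = 17
Check: 15² + 17² = 225 + 289 = 514 ✓

514 = 15² + 17²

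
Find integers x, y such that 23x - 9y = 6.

Step 1: Check solvability.
gcd(23, 9) = 1
Since 1 divides 6, solutions exist.

Step 2: Apply extended Euclidean algorithm to find gcd.
We find integers such that 23*x0 + 9*y0 = 1

Step 3: Scale the particular solution.
Multiply by 6/1 = 6:
x = 12, y = 30

Step 4: Verify.
23*(12) - 9*(30) = 6 = 6 ✓

x = 12, y = 30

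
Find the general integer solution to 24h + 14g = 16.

Step 1: Compute gcd(24, 14) = 2.
Since 2 divides 16, solutions exist.

Step 2: Find a particular solution using extended Euclidean algorithm.
We get h₀ = 24, g₀ = -40.
Check: 24*24 + 14*-40 = 16 = 16 ✓

Step 3: Write the general solution.
h = 24 + (14/2)t = 24 + 7t
g = -40 - (24/2)t = -40 - 12t
for any integer t.

h = 24 + 7t, g = -40 - 12t for integer t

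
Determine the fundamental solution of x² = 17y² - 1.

We need x² = 17y² - 1. Try successive y:
y = 1: x² = 17·1² - 1 = 16 = 4² ✓
Check: 4² - 17·1² = 16 - 17 = -1 ✓

x = 4, y = 1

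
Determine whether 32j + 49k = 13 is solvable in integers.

Step 1: Compute gcd(32, 49).
gcd(32, 49) = 1

Step 2: Check divisibility.
Does 1 divide 13? 13 = 1 x 13, so yes.

By the theorem on linear Diophantine equations, 32j + 49k = 13 has integer solutions if and only if gcd(32, 49) divides 13. Since 1 | 13, solutions exist.

Yes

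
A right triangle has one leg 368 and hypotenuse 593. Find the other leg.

a² = c² - b² = 351649 - 135424 = 216225
a = 465

465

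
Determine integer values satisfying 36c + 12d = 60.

Step 1: Check solvability.
gcd(36, 12) = 12
Since 12 divides 60, solutions exist.

Step 2: Apply extended Euclidean algorithm to find gcd.
We find integers such that 36*x0 + 12*y0 = 12

Step 3: Scale the particular solution.
Multiply by 60/12 = 5:
c = 0, d = 5

Step 4: Verify.
36*(0) + 12*(5) = 60 = 60 ✓

c = 0, d = 5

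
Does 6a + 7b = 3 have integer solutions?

Step 1: Compute gcd(6, 7).
gcd(6, 7) = 1

Step 2: Check divisibility.
Does 1 divide 3? 3 = 1 x 3, so yes.

By the theorem on linear Diophantine equations, 6a + 7b = 3 has integer solutions if and only if gcd(6, 7) divides 3. Since 1 | 3, solutions exist.

Yes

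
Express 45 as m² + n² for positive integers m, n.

We need to find integers m, n > 0 such that m² + n² = 45.
Trying m = 3: n² = 45 - 3² = 45 - 9 = 36
n = 6
Check: 3² + 6² = 9 + 36 = 45 ✓

45 = 3² + 6²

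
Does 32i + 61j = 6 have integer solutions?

Step 1: Compute gcd(32, 61).
gcd(32, 61) = 1

Step 2: Check divisibility.
Does 1 divide 6? 6 = 1 x 6, so yes.

By the theorem on linear Diophantine equations, 32i + 61j = 6 has integer solutions if and only if gcd(32, 61) divides 6. Since 1 | 6, solutions exist.

Yes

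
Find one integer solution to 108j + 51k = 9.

Step 1: Check solvability.
gcd(108, 51) = 3
Since 3 divides 9, solutions exist.

Step 2: Apply extended Euclidean algorithm to find gcd.
We find integers such that 108*x0 + 51*y0 = 3

Step 3: Scale the particular solution.
Multiply by 9/3 = 3:
j = -24, k = 51

Step 4: Verify.
108*(-24) + 51*(51) = 9 = 9 ✓

j = -24, k = 51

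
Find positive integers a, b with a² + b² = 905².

We need a² + b² = 905² = 819025.
Trying: 777² + 464² = 603729 + 215296 = 819025 ✓

(777, 464, 905)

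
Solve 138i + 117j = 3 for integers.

Step 1: Check solvability.
gcd(138, 117) = 3
Since 3 divides 3, solutions exist.

Step 2: Apply extended Euclidean algorithm to find gcd.
We find integers such that 138*x0 + 117*y0 = 3

Step 3: Scale the particular solution.
Multiply by 3/3 = 1:
i = -11, j = 13

Step 4: Verify.
138*(-11) + 117*(13) = 3 = 3 ✓

i = -11, j = 13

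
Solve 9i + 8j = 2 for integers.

Step 1: Check solvability.
gcd(9, 8) = 1
Since 1 divides 2, solutions exist.

Step 2: Apply extended Euclidean algorithm to find gcd.
We find integers such that 9*x0 + 8*y0 = 1

Step 3: Scale the particular solution.
Multiply by 2/1 = 2:
i = 2, j = -2

Step 4: Verify.
9*(2) + 8*(-2) = 2 = 2 ✓

i = 2, j = -2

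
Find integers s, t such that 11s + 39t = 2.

Step 1: Check solvability.
gcd(11, 39) = 1
Since 1 divides 2, solutions exist.

Step 2: Apply extended Euclidean algorithm to find gcd.
We find integers such that 11*x0 + 39*y0 = 1

Step 3: Scale the particular solution.
Multiply by 2/1 = 2:
s = -14, t = 4

Step 4: Verify.
11*(-14) + 39*(4) = 2 = 2 ✓

s = -14, t = 4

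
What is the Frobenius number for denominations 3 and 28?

For two coprime denominations a and b, the Frobenius number (largest value not representable as a non-negative combination) is ab - a - b.
Here gcd(3, 28) = 1, so they are coprime.
F(3, 28) = 3·28 - 3 - 28 = 84 - 31 = 53

53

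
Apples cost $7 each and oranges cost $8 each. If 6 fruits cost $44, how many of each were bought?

Let a = apples, o = oranges.
a + o = 6
7a + 8o = 44
Substitute o = 6 - a:
7a + 8(6 - a) = 44
(7 - 8)a = 44 - 48
-1a = -4
a = 4, o = 6 - 4 = 2

Apples: 4, Oranges: 2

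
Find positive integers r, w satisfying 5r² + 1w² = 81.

Try small values of r and check whether (81 - 5r²)/1 is a perfect square.
r = 4: 5·4² = 80, so 1w² = 81 - 80 = 1, giving w² = 1, w = 1.
Check: 5·4² + 1·1² = 80 + 1 = 81 ✓

r = 4, w = 1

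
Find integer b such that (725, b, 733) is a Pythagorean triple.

b² = c² - a² = 733² - 725² = 537289 - 525625 = 11664
b = sqrt(11664) = 108

108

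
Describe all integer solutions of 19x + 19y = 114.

Step 1: Compute gcd(19, 19) = 19.
Since 19 divides 114, solutions exist.

Step 2: Find a particular solution using extended Euclidean algorithm.
We get x₀ = 0, y₀ = 6.
Check: 19*0 + 19*6 = 114 = 114 ✓

Step 3: Write the general solution.
x = 0 + (19/19)t = 0 + 1t
y = 6 - (19/19)t = 6 - 1t
for any integer t.

x = 0 + 1t, y = 6 - 1t for integer t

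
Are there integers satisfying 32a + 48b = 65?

Step 1: Compute gcd(32, 48).
gcd(32, 48) = 16

Step 2: Check divisibility.
Does 16 divide 65? 65 = 16 x 4 + 1, so no.

By the theorem on linear Diophantine equations, 32a + 48b = 65 has integer solutions if and only if gcd(32, 48) divides 65. Since 16 does not divide 65, no solutions exist.

No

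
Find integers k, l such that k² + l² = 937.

We need to find integers k, l > 0 such that k² + l² = 937.
Trying k = 19: l² = 937 - 19² = 937 - 361 = 576
l = 24
Check: 19² + 24² = 361 + 576 = 937 ✓

937 = 19² + 24²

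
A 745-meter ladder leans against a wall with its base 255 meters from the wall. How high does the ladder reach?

The ladder, wall, and ground form a right triangle with hypotenuse 745 and one leg 255.
By the Pythagorean theorem: h² = 745² - 255² = 555025 - 65025 = 490000
h = √490000 = 700 meters

700 meters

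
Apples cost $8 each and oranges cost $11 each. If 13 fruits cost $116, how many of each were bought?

Let a = apples, o = oranges.
a + o = 13
8a + 11o = 116
Substitute o = 13 - a:
8a + 11(13 - a) = 116
(8 - 11)a = 116 - 143
-3a = -27
a = 9, o = 13 - 9 = 4

Apples: 9, Oranges: 4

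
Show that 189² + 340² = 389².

Compute a² + b²:
189² + 340² = 35721 + 115600 = 151321
Compute c²:
389² = 151321
Since 151321 = 151321, it is a Pythagorean triple.

Yes, it is a Pythagorean triple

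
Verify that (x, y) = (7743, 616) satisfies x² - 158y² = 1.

Compute x² = 7743² = 59954049
Compute 158y² = 158·616² = 158·379456 = 59954048
x² - 158y² = 59954049 - 59954048 = 1
Since this equals 1, (7743, 616) is a solution.

Yes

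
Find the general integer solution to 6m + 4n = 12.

Step 1: Compute gcd(6, 4) = 2.
Since 2 divides 12, solutions exist.

Step 2: Find a particular solution using extended Euclidean algorithm.
We get m₀ = 6, n₀ = -6.
Check: 6*6 + 4*-6 = 12 = 12 ✓

Step 3: Write the general solution.
m = 6 + (4/2)t = 6 + 2t
n = -6 - (6/2)t = -6 - 3t
for any integer t.

m = 6 + 2t, n = -6 - 3t for integer t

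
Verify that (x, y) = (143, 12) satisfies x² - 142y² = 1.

Compute x² = 143² = 20449
Compute 142y² = 142·12² = 142·144 = 20448
x² - 142y² = 20449 - 20448 = 1
Since this equals 1, (143, 12) is a solution.

Yes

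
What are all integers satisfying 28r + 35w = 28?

Step 1: Compute gcd(28, 35) = 7.
Since 7 divides 28, solutions exist.

Step 2: Find a particular solution using extended Euclidean algorithm.
We get r₀ = -4, w₀ = 4.
Check: 28*-4 + 35*4 = 28 = 28 ✓

Step 3: Write the general solution.
r = -4 + (35/7)t = -4 + 5t
w = 4 - (28/7)t = 4 - 4t
for any integer t.

r = -4 + 5t, w = 4 - 4t for integer t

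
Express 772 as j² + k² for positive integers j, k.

We need to find integers j, k > 0 such that j² + k² = 772.
Trying j = 14: k² = 772 - 14² = 772 - 196 = 576
k = 24
Check: 14² + 24² = 196 + 576 = 772 ✓

772 = 14² + 24²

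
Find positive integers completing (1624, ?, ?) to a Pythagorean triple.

We need the other leg and hypotenuse such that 1624² + x² = c².
Take x = 57, c = 1625: 1624² + 57² = 2637376 + 3249 = 2640625 = 1625² ✓
Triple: (57, 1624, 1625)

(57, 1624, 1625)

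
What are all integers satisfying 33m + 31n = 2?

Step 1: Compute gcd(33, 31) = 1.
Since 1 divides 2, solutions exist.

Step 2: Find a particular solution using extended Euclidean algorithm.
We get m₀ = -30, n₀ = 32.
Check: 33*-30 + 31*32 = 2 = 2 ✓

Step 3: Write the general solution.
m = -30 + (31/1)t = -30 + 31t
n = 32 - (33/1)t = 32 - 33t
for any integer t.

m = -30 + 31t, n = 32 - 33t for integer t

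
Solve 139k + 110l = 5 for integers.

Step 1: Check solvability.
gcd(139, 110) = 1
Since 1 divides 5, solutions exist.

Step 2: Apply extended Euclidean algorithm to find gcd.
We find integers such that 139*x0 + 110*y0 = 1

Step 3: Scale the particular solution.
Multiply by 5/1 = 5:
k = 95, l = -120

Step 4: Verify.
139*(95) + 110*(-120) = 5 = 5 ✓

k = 95, l = -120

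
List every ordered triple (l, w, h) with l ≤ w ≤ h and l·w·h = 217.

Iterate l from 1 to ⌊217^(1/3)⌋. For each l dividing 217, iterate w ≥ l with w dividing 217/l, and set h = 217/(l·w).
Triples found (2): (1×1×217), (1×7×31)

(1×1×217), (1×7×31)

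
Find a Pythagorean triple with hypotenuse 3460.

We need a² + b² = 3460² = 11971600.
Trying: 2812² + 2016² = 7907344 + 4064256 = 11971600 ✓

(2812, 2016, 3460)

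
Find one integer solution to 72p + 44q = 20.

Step 1: Check solvability.
gcd(72, 44) = 4
Since 4 divides 20, solutions exist.

Step 2: Apply extended Euclidean algorithm to find gcd.
We find integers such that 72*x0 + 44*y0 = 4

Step 3: Scale the particular solution.
Multiply by 20/4 = 5:
p = -15, q = 25

Step 4: Verify.
72*(-15) + 44*(25) = 20 = 20 ✓

p = -15, q = 25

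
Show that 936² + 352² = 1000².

Compute a² + b² = 936² + 352² = 876096 + 123904 = 1000000
Compute c² = 1000² = 1000000
Since 1000000 = 1000000, confirmed.

Yes, it is a Pythagorean triple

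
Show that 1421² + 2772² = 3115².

Compute a² + b² = 1421² + 2772² = 2019241 + 7683984 = 9703225
Compute c² = 3115² = 9703225
Since 9703225 = 9703225, confirmed.

Yes, it is a Pythagorean triple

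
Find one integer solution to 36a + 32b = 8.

Step 1: Check solvability.
gcd(36, 32) = 4
Since 4 divides 8, solutions exist.

Step 2: Apply extended Euclidean algorithm to find gcd.
We find integers such that 36*x0 + 32*y0 = 4

Step 3: Scale the particular solution.
Multiply by 8/4 = 2:
a = 2, b = -2

Step 4: Verify.
36*(2) + 32*(-2) = 8 = 8 ✓

a = 2, b = -2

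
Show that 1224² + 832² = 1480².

Compute a² + b² = 1224² + 832² = 1498176 + 692224 = 2190400
Compute c² = 1480² = 2190400
Since 2190400 = 2190400, confirmed.

Yes, it is a Pythagorean triple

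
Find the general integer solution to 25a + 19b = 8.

Step 1: Compute gcd(25, 19) = 1.
Since 1 divides 8, solutions exist.

Step 2: Find a particular solution using extended Euclidean algorithm.
We get a₀ = -24, b₀ = 32.
Check: 25*-24 + 19*32 = 8 = 8 ✓

Step 3: Write the general solution.
a = -24 + (19/1)t = -24 + 19t
b = 32 - (25/1)t = 32 - 25t
for any integer t.

a = -24 + 19t, b = 32 - 25t for integer t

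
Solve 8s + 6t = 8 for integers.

Step 1: Check solvability.
gcd(8, 6) = 2
Since 2 divides 8, solutions exist.

Step 2: Apply extended Euclidean algorithm to find gcd.
We find integers such that 8*x0 + 6*y0 = 2

Step 3: Scale the particular solution.
Multiply by 8/2 = 4:
s = 4, t = -4

Step 4: Verify.
8*(4) + 6*(-4) = 8 = 8 ✓

s = 4, t = -4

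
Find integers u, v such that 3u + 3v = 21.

Step 1: Check solvability.
gcd(3, 3) = 3
Since 3 divides 21, solutions exist.

Step 2: Apply extended Euclidean algorithm to find gcd.
We find integers such that 3*x0 + 3*y0 = 3

Step 3: Scale the particular solution.
Multiply by 21/3 = 7:
u = 0, v = 7

Step 4: Verify.
3*(0) + 3*(7) = 21 = 21 ✓

u = 0, v = 7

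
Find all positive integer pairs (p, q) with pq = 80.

The positive divisors of 80 are: 1, 2, 4, 5, 8, 10, 16, 20, 40, 80.
Each divisor d gives the pair (d, 80/d):
(1, 80), (2, 40), (4, 20), (5, 16), (8, 10), (10, 8), (16, 5), (20, 4), (40, 2), (80, 1)

(1, 80), (2, 40), (4, 20), (5, 16), (8, 10), (10, 8), (16, 5), (20, 4), (40, 2), (80, 1)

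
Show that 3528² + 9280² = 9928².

Compute a² + b² = 3528² + 9280² = 12446784 + 86118400 = 98565184
Compute c² = 9928² = 98565184
Since 98565184 = 98565184, confirmed.

Yes, it is a Pythagorean triple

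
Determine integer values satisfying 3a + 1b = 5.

Step 1: Check solvability.
gcd(3, 1) = 1
Since 1 divides 5, solutions exist.

Step 2: Apply extended Euclidean algorithm to find gcd.
We find integers such that 3*x0 + 1*y0 = 1

Step 3: Scale the particular solution.
Multiply by 5/1 = 5:
a = 0, b = 5

Step 4: Verify.
3*(0) + 1*(5) = 5 = 5 ✓

a = 0, b = 5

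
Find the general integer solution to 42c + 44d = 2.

Step 1: Compute gcd(42, 44) = 2.
Since 2 divides 2, solutions exist.

Step 2: Find a particular solution using extended Euclidean algorithm.
We get c₀ = -1, d₀ = 1.
Check: 42*-1 + 44*1 = 2 = 2 ✓

Step 3: Write the general solution.
c = -1 + (44/2)t = -1 + 22t
d = 1 - (42/2)t = 1 - 21t
for any integer t.

c = -1 + 22t, d = 1 - 21t for integer t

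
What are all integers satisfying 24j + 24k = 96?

Step 1: Compute gcd(24, 24) = 24.
Since 24 divides 96, solutions exist.

Step 2: Find a particular solution using extended Euclidean algorithm.
We get j₀ = 0, k₀ = 4.
Check: 24*0 + 24*4 = 96 = 96 ✓

Step 3: Write the general solution.
j = 0 + (24/24)t = 0 + 1t
k = 4 - (24/24)t = 4 - 1t
for any integer t.

j = 0 + 1t, k = 4 - 1t for integer t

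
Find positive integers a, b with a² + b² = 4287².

We need a² + b² = 4287² = 18378369.
Trying: 1113² + 4140² = 1238769 + 17139600 = 18378369 ✓

(1113, 4140, 4287)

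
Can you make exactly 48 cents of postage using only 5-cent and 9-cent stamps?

We need non-negative x, y with 5x + 9y = 48.
gcd(5, 9) = 1 divides 48, so integer solutions exist.
Search for a non-negative one: x = 6 gives 9y = 48 - 30 = 18, so y = 2.
Check: 5·6 + 9·2 = 48 ✓

Yes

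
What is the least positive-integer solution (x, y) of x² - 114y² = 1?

We seek the smallest positive integers (x, y) with x² - 114y² = 1, i.e., x² = 114y² + 1.
Try successive y values:
y = 1: x² = 114·1² + 1 = 115, not a perfect square
y = 2: x² = 114·2² + 1 = 457, not a perfect square
y = 3: x² = 114·3² + 1 = 1027, not a perfect square
... continuing the search (or via continued fractions) ...
y = 96: x² = 114·96² + 1 = 1050625, x = 1025 ✓

Verify: 1025² - 114·96² = 1050625 - 1050624 = 1 ✓

x = 1025, y = 96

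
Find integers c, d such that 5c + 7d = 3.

Step 1: Check solvability.
gcd(5, 7) = 1
Since 1 divides 3, solutions exist.

Step 2: Apply extended Euclidean algorithm to find gcd.
We find integers such that 5*x0 + 7*y0 = 1

Step 3: Scale the particular solution.
Multiply by 3/1 = 3:
c = 9, d = -6

Step 4: Verify.
5*(9) + 7*(-6) = 3 = 3 ✓

c = 9, d = -6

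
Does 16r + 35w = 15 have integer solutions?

Step 1: Compute gcd(16, 35).
gcd(16, 35) = 1

Step 2: Check divisibility.
Does 1 divide 15? 15 = 1 x 15, so yes.

By the theorem on linear Diophantine equations, 16r + 35w = 15 has integer solutions if and only if gcd(16, 35) divides 15. Since 1 | 15, solutions exist.

Yes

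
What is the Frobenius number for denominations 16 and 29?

For two coprime denominations a and b, the Frobenius number (largest value not representable as a non-negative combination) is ab - a - b.
Here gcd(16, 29) = 1, so they are coprime.
F(16, 29) = 16·29 - 16 - 29 = 464 - 45 = 419

419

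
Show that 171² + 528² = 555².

Compute a² + b²:
171² + 528² = 29241 + 278784 = 308025
Compute c²:
555² = 308025
Since 308025 = 308025, it is a Pythagorean triple.

Yes, it is a Pythagorean triple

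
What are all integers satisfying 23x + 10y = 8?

Step 1: Compute gcd(23, 10) = 1.
Since 1 divides 8, solutions exist.

Step 2: Find a particular solution using extended Euclidean algorithm.
We get x₀ = -24, y₀ = 56.
Check: 23*-24 + 10*56 = 8 = 8 ✓

Step 3: Write the general solution.
x = -24 + (10/1)t = -24 + 10t
y = 56 - (23/1)t = 56 - 23t
for any integer t.

x = -24 + 10t, y = 56 - 23t for integer t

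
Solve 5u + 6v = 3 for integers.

Step 1: Check solvability.
gcd(5, 6) = 1
Since 1 divides 3, solutions exist.

Step 2: Apply extended Euclidean algorithm to find gcd.
We find integers such that 5*x0 + 6*y0 = 1

Step 3: Scale the particular solution.
Multiply by 3/1 = 3:
u = -3, v = 3

Step 4: Verify.
5*(-3) + 6*(3) = 3 = 3 ✓

u = -3, v = 3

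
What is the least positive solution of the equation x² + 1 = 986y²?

We need x² = 986y² - 1. Try successive y:
y = 1: x² = 986·1² - 1 = 985, not a perfect square
y = 2: x² = 986·2² - 1 = 3943, not a perfect square
y = 3: x² = 986·3² - 1 = 8873, not a perfect square
...
y = 5: x² = 986·5² - 1 = 24649 = 157² ✓
Check: 157² - 986·5² = 24649 - 24650 = -1 ✓

x = 157, y = 5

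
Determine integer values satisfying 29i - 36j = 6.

Step 1: Check solvability.
gcd(29, 36) = 1
Since 1 divides 6, solutions exist.

Step 2: Apply extended Euclidean algorithm to find gcd.
We find integers such that 29*x0 + 36*y0 = 1

Step 3: Scale the particular solution.
Multiply by 6/1 = 6:
i = 30, j = 24

Step 4: Verify.
29*(30) - 36*(24) = 6 = 6 ✓

i = 30, j = 24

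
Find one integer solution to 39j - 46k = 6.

Step 1: Check solvability.
gcd(39, 46) = 1
Since 1 divides 6, solutions exist.

Step 2: Apply extended Euclidean algorithm to find gcd.
We find integers such that 39*x0 + 46*y0 = 1

Step 3: Scale the particular solution.
Multiply by 6/1 = 6:
j = 78, k = 66

Step 4: Verify.
39*(78) - 46*(66) = 6 = 6 ✓

j = 78, k = 66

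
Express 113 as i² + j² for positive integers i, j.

We need to find integers i, j > 0 such that i² + j² = 113.
Trying i = 7: j² = 113 - 7² = 113 - 49 = 64
j = 8
Check: 7² + 8² = 49 + 64 = 113 ✓

113 = 7² + 8²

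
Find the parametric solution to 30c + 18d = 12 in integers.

Step 1: Compute gcd(30, 18) = 6.
Since 6 divides 12, solutions exist.

Step 2: Find a particular solution using extended Euclidean algorithm.
We get c₀ = -2, d₀ = 4.
Check: 30*-2 + 18*4 = 12 = 12 ✓

Step 3: Write the general solution.
c = -2 + (18/6)t = -2 + 3t
d = 4 - (30/6)t = 4 - 5t
for any integer t.

c = -2 + 3t, d = 4 - 5t for integer t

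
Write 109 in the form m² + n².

We need to find integers m, n > 0 such that m² + n² = 109.
Trying m = 3: n² = 109 - 3² = 109 - 9 = 100
n = 10
Check: 3² + 10² = 9 + 100 = 109 ✓

109 = 3² + 10²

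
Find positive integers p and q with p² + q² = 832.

We need to find integers p, q > 0 such that p² + q² = 832.
Trying p = 16: q² = 832 - 16² = 832 - 256 = 576
q = 24
Check: 16² + 24² = 256 + 576 = 832 ✓

832 = 16² + 24²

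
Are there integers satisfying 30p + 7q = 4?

Step 1: Compute gcd(30, 7).
gcd(30, 7) = 1

Step 2: Check divisibility.
Does 1 divide 4? 4 = 1 x 4, so yes.

By the theorem on linear Diophantine equations, 30p + 7q = 4 has integer solutions if and only if gcd(30, 7) divides 4. Since 1 | 4, solutions exist.

Yes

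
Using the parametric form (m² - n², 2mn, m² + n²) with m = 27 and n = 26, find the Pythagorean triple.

a = m² - n² = 27² - 26² = 729 - 676 = 53
b = 2mn = 2·27·26 = 1404
c = m² + n² = 729 + 676 = 1405
Verify: 53² + 1404² = 2809 + 1971216 = 1974025 = 1405² ✓

(53, 1404, 1405)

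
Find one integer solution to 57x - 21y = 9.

Step 1: Check solvability.
gcd(57, 21) = 3
Since 3 divides 9, solutions exist.

Step 2: Apply extended Euclidean algorithm to find gcd.
We find integers such that 57*x0 + 21*y0 = 3

Step 3: Scale the particular solution.
Multiply by 9/3 = 3:
x = 9, y = 24

Step 4: Verify.
57*(9) - 21*(24) = 9 = 9 ✓

x = 9, y = 24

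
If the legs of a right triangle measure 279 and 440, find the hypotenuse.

c² = a² + b² = 279² + 440² = 77841 + 193600 = 271441
c = 521

521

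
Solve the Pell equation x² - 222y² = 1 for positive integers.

We seek the smallest positive integers (x, y) with x² - 222y² = 1, i.e., x² = 222y² + 1.
Try successive y values:
y = 1: x² = 222·1² + 1 = 223, not a perfect square
y = 2: x² = 222·2² + 1 = 889, not a perfect square
y = 3: x² = 222·3² + 1 = 1999, not a perfect square
... continuing the search (or via continued fractions) ...
y = 10: x² = 222·10² + 1 = 22201, x = 149 ✓

Verify: 149² - 222·10² = 22201 - 22200 = 1 ✓

x = 149, y = 10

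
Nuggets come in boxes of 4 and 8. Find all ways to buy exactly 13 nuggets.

We need non-negative integers (x, y) with 4x + 8y = 13.
For each x in 0..3, check if 13 - 4x is a non-negative multiple of 8.
No x yields an integer y ≥ 0.

No solution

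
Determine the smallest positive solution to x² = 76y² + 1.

We seek the smallest positive integers (x, y) with x² - 76y² = 1, i.e., x² = 76y² + 1.
Try successive y values:
y = 1: x² = 76·1² + 1 = 77, not a perfect square
y = 2: x² = 76·2² + 1 = 305, not a perfect square
y = 3: x² = 76·3² + 1 = 685, not a perfect square
... continuing the search (or via continued fractions) ...
y = 6630: x² = 76·6630² + 1 = 3340724401, x = 57799 ✓

Verify: 57799² - 76·6630² = 3340724401 - 3340724400 = 1 ✓

x = 57799, y = 6630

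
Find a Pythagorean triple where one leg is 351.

We need the other leg and hypotenuse such that 351² + x² = c².
Take x = 280, c = 449: 351² + 280² = 123201 + 78400 = 201601 = 449² ✓
Triple: (351, 280, 449)

(351, 280, 449)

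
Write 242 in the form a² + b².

We need to find integers a, b > 0 such that a² + b² = 242.
Trying a = 11: b² = 242 - 11² = 242 - 121 = 121
b = 11
Check: 11² + 11² = 121 + 121 = 242 ✓

242 = 11² + 11²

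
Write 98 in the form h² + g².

We need to find integers h, g > 0 such that h² + g² = 98.
Trying h = 7: g² = 98 - 7² = 98 - 49 = 49
g = 7
Check: 7² + 7² = 49 + 49 = 98 ✓

98 = 7² + 7²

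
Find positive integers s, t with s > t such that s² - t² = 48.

Factor: s² - t² = (s+t)(s-t) = 48.
We need two factors of 48 with the same parity.
Use s+t = 24 and s-t = 2 (product 24·2 = 48).
Adding: 2s = 26, so s = 13.
Subtracting: 2t = 22, so t = 11.
Check: 13² - 11² = 169 - 121 = 48 ✓

s = 13, t = 11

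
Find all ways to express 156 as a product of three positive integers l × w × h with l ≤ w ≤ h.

Iterate l from 1 to ⌊156^(1/3)⌋. For each l dividing 156, iterate w ≥ l with w dividing 156/l, and set h = 156/(l·w).
Triples found (10): (1×1×156), (1×2×78), (1×3×52), (1×4×39), (1×6×26), (1×12×13), (2×2×39), (2×3×26), (2×6×13), (3×4×13)

(1×1×156), (1×2×78), (1×3×52), (1×4×39), (1×6×26), (1×12×13), (2×2×39), (2×3×26), (2×6×13), (3×4×13)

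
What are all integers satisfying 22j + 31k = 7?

Step 1: Compute gcd(22, 31) = 1.
Since 1 divides 7, solutions exist.

Step 2: Find a particular solution using extended Euclidean algorithm.
We get j₀ = -49, k₀ = 35.
Check: 22*-49 + 31*35 = 7 = 7 ✓

Step 3: Write the general solution.
j = -49 + (31/1)t = -49 + 31t
k = 35 - (22/1)t = 35 - 22t
for any integer t.

j = -49 + 31t, k = 35 - 22t for integer t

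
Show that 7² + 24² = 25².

Compute a² + b² = 7² + 24² = 49 + 576 = 625
Compute c² = 25² = 625
Since 625 = 625, confirmed.

Yes, it is a Pythagorean triple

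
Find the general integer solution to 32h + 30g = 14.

Step 1: Compute gcd(32, 30) = 2.
Since 2 divides 14, solutions exist.

Step 2: Find a particular solution using extended Euclidean algorithm.
We get h₀ = 7, g₀ = -7.
Check: 32*7 + 30*-7 = 14 = 14 ✓

Step 3: Write the general solution.
h = 7 + (30/2)t = 7 + 15t
g = -7 - (32/2)t = -7 - 16t
for any integer t.

h = 7 + 15t, g = -7 - 16t for integer t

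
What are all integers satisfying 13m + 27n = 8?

Step 1: Compute gcd(13, 27) = 1.
Since 1 divides 8, solutions exist.

Step 2: Find a particular solution using extended Euclidean algorithm.
We get m₀ = -16, n₀ = 8.
Check: 13*-16 + 27*8 = 8 = 8 ✓

Step 3: Write the general solution.
m = -16 + (27/1)t = -16 + 27t
n = 8 - (13/1)t = 8 - 13t
for any integer t.

m = -16 + 27t, n = 8 - 13t for integer t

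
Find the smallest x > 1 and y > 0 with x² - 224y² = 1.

We seek the smallest positive integers (x, y) with x² - 224y² = 1, i.e., x² = 224y² + 1.
Try successive y values:
y = 1: x² = 224·1² + 1 = 225, x = 15 ✓

Verify: 15² - 224·1² = 225 - 224 = 1 ✓

x = 15, y = 1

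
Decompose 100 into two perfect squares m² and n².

We need to find integers m, n > 0 such that m² + n² = 100.
Trying m = 6: n² = 100 - 6² = 100 - 36 = 64
n = 8
Check: 6² + 8² = 36 + 64 = 100 ✓

100 = 6² + 8²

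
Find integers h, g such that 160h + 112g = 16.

Step 1: Check solvability.
gcd(160, 112) = 16
Since 16 divides 16, solutions exist.

Step 2: Apply extended Euclidean algorithm to find gcd.
We find integers such that 160*x0 + 112*y0 = 16

Step 3: Scale the particular solution.
Multiply by 16/16 = 1:
h = -2, g = 3

Step 4: Verify.
160*(-2) + 112*(3) = 16 = 16 ✓

h = -2, g = 3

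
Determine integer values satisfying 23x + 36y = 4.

Step 1: Check solvability.
gcd(23, 36) = 1
Since 1 divides 4, solutions exist.

Step 2: Apply extended Euclidean algorithm to find gcd.
We find integers such that 23*x0 + 36*y0 = 1

Step 3: Scale the particular solution.
Multiply by 4/1 = 4:
x = 44, y = -28

Step 4: Verify.
23*(44) + 36*(-28) = 4 = 4 ✓

x = 44, y = -28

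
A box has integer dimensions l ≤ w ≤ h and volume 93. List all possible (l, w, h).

Iterate l from 1 to ⌊93^(1/3)⌋. For each l dividing 93, iterate w ≥ l with w dividing 93/l, and set h = 93/(l·w).
Triples found (2): (1×1×93), (1×3×31)

(1×1×93), (1×3×31)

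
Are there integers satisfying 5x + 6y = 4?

Step 1: Compute gcd(5, 6).
gcd(5, 6) = 1

Step 2: Check divisibility.
Does 1 divide 4? 4 = 1 x 4, so yes.

By the theorem on linear Diophantine equations, 5x + 6y = 4 has integer solutions if and only if gcd(5, 6) divides 4. Since 1 | 4, solutions exist.

Yes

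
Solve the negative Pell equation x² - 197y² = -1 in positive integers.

We need x² = 197y² - 1. Try successive y:
y = 1: x² = 197·1² - 1 = 196 = 14² ✓
Check: 14² - 197·1² = 196 - 197 = -1 ✓

x = 14, y = 1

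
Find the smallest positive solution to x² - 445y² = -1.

We need x² = 445y² - 1. Try successive y:
y = 1: x² = 445·1² - 1 = 444, not a perfect square
y = 2: x² = 445·2² - 1 = 1779, not a perfect square
y = 3: x² = 445·3² - 1 = 4004, not a perfect square
...
y = 221: x² = 445·221² - 1 = 21734244 = 4662² ✓
Check: 4662² - 445·221² = 21734244 - 21734245 = -1 ✓

x = 4662, y = 221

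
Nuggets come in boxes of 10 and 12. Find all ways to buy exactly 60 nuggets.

We need non-negative integers (x, y) with 10x + 12y = 60.
For each x in 0..6, check if 60 - 10x is a non-negative multiple of 12.
x = 0: 12y = 60, y = 5 ✓
x = 6: 12y = 0, y = 0 ✓

(0 boxes of 10, 5 boxes of 12), (6 boxes of 10, 0 boxes of 12)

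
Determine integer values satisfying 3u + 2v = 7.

Step 1: Check solvability.
gcd(3, 2) = 1
Since 1 divides 7, solutions exist.

Step 2: Apply extended Euclidean algorithm to find gcd.
We find integers such that 3*x0 + 2*y0 = 1

Step 3: Scale the particular solution.
Multiply by 7/1 = 7:
u = 7, v = -7

Step 4: Verify.
3*(7) + 2*(-7) = 7 = 7 ✓

u = 7, v = -7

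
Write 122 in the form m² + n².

We need to find integers m, n > 0 such that m² + n² = 122.
Trying m = 1: n² = 122 - 1² = 122 - 1 = 121
n = 11
Check: 1² + 11² = 1 + 121 = 122 ✓

122 = 1² + 11²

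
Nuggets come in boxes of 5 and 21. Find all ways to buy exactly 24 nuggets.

We need non-negative integers (x, y) with 5x + 21y = 24.
For each x in 0..4, check if 24 - 5x is a non-negative multiple of 21.
No x yields an integer y ≥ 0.

No solution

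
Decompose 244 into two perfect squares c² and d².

We need to find integers c, d > 0 such that c² + d² = 244.
Trying c = 10: d² = 244 - 10² = 244 - 100 = 144
d = 12
Check: 10² + 12² = 100 + 144 = 244 ✓

244 = 10² + 12²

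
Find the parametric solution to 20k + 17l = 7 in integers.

Step 1: Compute gcd(20, 17) = 1.
Since 1 divides 7, solutions exist.

Step 2: Find a particular solution using extended Euclidean algorithm.
We get k₀ = 42, l₀ = -49.
Check: 20*42 + 17*-49 = 7 = 7 ✓

Step 3: Write the general solution.
k = 42 + (17/1)t = 42 + 17t
l = -49 - (20/1)t = -49 - 20t
for any integer t.

k = 42 + 17t, l = -49 - 20t for integer t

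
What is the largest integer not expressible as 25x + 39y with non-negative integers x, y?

For two coprime denominations a and b, the Frobenius number (largest value not representable as a non-negative combination) is ab - a - b.
Here gcd(25, 39) = 1, so they are coprime.
F(25, 39) = 25·39 - 25 - 39 = 975 - 64 = 911

911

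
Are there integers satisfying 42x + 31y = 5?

Step 1: Compute gcd(42, 31).
gcd(42, 31) = 1

Step 2: Check divisibility.
Does 1 divide 5? 5 = 1 x 5, so yes.

By the theorem on linear Diophantine equations, 42x + 31y = 5 has integer solutions if and only if gcd(42, 31) divides 5. Since 1 | 5, solutions exist.

Yes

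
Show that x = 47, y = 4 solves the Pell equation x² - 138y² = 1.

Compute x² = 47² = 2209
Compute 138y² = 138·4² = 138·16 = 2208
x² - 138y² = 2209 - 2208 = 1
Since this equals 1, (47, 4) is a solution.

Yes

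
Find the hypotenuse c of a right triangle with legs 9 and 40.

c² = a² + b² = 9² + 40² = 81 + 1600 = 1681
c = 41

41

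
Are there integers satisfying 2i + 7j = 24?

Step 1: Compute gcd(2, 7).
gcd(2, 7) = 1

Step 2: Check divisibility.
Does 1 divide 24? 24 = 1 x 24, so yes.

By the theorem on linear Diophantine equations, 2i + 7j = 24 has integer solutions if and only if gcd(2, 7) divides 24. Since 1 | 24, solutions exist.

Yes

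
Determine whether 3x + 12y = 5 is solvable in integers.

Step 1: Compute gcd(3, 12).
gcd(3, 12) = 3

Step 2: Check divisibility.
Does 3 divide 5? 5 = 3 x 1 + 2, so no.

By the theorem on linear Diophantine equations, 3x + 12y = 5 has integer solutions if and only if gcd(3, 12) divides 5. Since 3 does not divide 5, no solutions exist.

No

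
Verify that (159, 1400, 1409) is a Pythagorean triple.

Compute a² + b² = 159² + 1400² = 25281 + 1960000 = 1985281
Compute c² = 1409² = 1985281
Since 1985281 = 1985281, confirmed.

Yes, it is a Pythagorean triple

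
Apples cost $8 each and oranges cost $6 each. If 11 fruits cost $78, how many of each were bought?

Let a = apples, o = oranges.
a + o = 11
8a + 6o = 78
Substitute o = 11 - a:
8a + 6(11 - a) = 78
(8 - 6)a = 78 - 66
2a = 12
a = 6, o = 11 - 6 = 5

Apples: 6, Oranges: 5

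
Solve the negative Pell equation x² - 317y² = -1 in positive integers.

We need x² = 317y² - 1. Try successive y:
y = 1: x² = 317·1² - 1 = 316, not a perfect square
y = 2: x² = 317·2² - 1 = 1267, not a perfect square
y = 3: x² = 317·3² - 1 = 2852, not a perfect square
...
y = 19805: x² = 317·19805² - 1 = 124339453924 = 352618² ✓
Check: 352618² - 317·19805² = 124339453924 - 124339453925 = -1 ✓

x = 352618, y = 19805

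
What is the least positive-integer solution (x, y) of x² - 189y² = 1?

We seek the smallest positive integers (x, y) with x² - 189y² = 1, i.e., x² = 189y² + 1.
Try successive y values:
y = 1: x² = 189·1² + 1 = 190, not a perfect square
y = 2: x² = 189·2² + 1 = 757, not a perfect square
y = 3: x² = 189·3² + 1 = 1702, not a perfect square
... continuing the search (or via continued fractions) ...
y = 4: x² = 189·4² + 1 = 3025, x = 55 ✓

Verify: 55² - 189·4² = 3025 - 3024 = 1 ✓

x = 55, y = 4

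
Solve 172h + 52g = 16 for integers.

Step 1: Check solvability.
gcd(172, 52) = 4
Since 4 divides 16, solutions exist.

Step 2: Apply extended Euclidean algorithm to find gcd.
We find integers such that 172*x0 + 52*y0 = 4

Step 3: Scale the particular solution.
Multiply by 16/4 = 4:
h = -12, g = 40

Step 4: Verify.
172*(-12) + 52*(40) = 16 = 16 ✓

h = -12, g = 40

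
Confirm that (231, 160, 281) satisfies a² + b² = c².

Compute a² + b² = 231² + 160² = 53361 + 25600 = 78961
Compute c² = 281² = 78961
Since 78961 = 78961, confirmed.

Yes, it is a Pythagorean triple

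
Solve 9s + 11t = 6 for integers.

Step 1: Check solvability.
gcd(9, 11) = 1
Since 1 divides 6, solutions exist.

Step 2: Apply extended Euclidean algorithm to find gcd.
We find integers such that 9*x0 + 11*y0 = 1

Step 3: Scale the particular solution.
Multiply by 6/1 = 6:
s = 30, t = -24

Step 4: Verify.
9*(30) + 11*(-24) = 6 = 6 ✓

s = 30, t = -24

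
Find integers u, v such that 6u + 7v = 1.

Step 1: Check solvability.
gcd(6, 7) = 1
Since 1 divides 1, solutions exist.

Step 2: Apply extended Euclidean algorithm to find gcd.
We find integers such that 6*x0 + 7*y0 = 1

Step 3: Scale the particular solution.
Multiply by 1/1 = 1:
u = -1, v = 1

Step 4: Verify.
6*(-1) + 7*(1) = 1 = 1 ✓

u = -1, v = 1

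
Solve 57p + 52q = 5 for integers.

Step 1: Check solvability.
gcd(57, 52) = 1
Since 1 divides 5, solutions exist.

Step 2: Apply extended Euclidean algorithm to find gcd.
We find integers such that 57*x0 + 52*y0 = 1

Step 3: Scale the particular solution.
Multiply by 5/1 = 5:
p = 105, q = -115

Step 4: Verify.
57*(105) + 52*(-115) = 5 = 5 ✓

p = 105, q = -115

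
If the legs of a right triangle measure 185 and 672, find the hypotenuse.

c² = a² + b² = 185² + 672² = 34225 + 451584 = 485809
c = 697

697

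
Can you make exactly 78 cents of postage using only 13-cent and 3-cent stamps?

We need non-negative x, y with 13x + 3y = 78.
gcd(13, 3) = 1 divides 78, so integer solutions exist.
Search for a non-negative one: x = 0 gives 3y = 78 - 0 = 78, so y = 26.
Check: 13·0 + 3·26 = 78 ✓

Yes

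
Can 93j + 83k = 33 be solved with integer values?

Step 1: Compute gcd(93, 83).
gcd(93, 83) = 1

Step 2: Check divisibility.
Does 1 divide 33? 33 = 1 x 33, so yes.

By the theorem on linear Diophantine equations, 93j + 83k = 33 has integer solutions if and only if gcd(93, 83) divides 33. Since 1 | 33, solutions exist.

Yes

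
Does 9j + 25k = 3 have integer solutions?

Step 1: Compute gcd(9, 25).
gcd(9, 25) = 1

Step 2: Check divisibility.
Does 1 divide 3? 3 = 1 x 3, so yes.

By the theorem on linear Diophantine equations, 9j + 25k = 3 has integer solutions if and only if gcd(9, 25) divides 3. Since 1 | 3, solutions exist.

Yes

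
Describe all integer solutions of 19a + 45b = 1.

Step 1: Compute gcd(19, 45) = 1.
Since 1 divides 1, solutions exist.

Step 2: Find a particular solution using extended Euclidean algorithm.
We get a₀ = 19, b₀ = -8.
Check: 19*19 + 45*-8 = 1 = 1 ✓

Step 3: Write the general solution.
a = 19 + (45/1)t = 19 + 45t
b = -8 - (19/1)t = -8 - 19t
for any integer t.

a = 19 + 45t, b = -8 - 19t for integer t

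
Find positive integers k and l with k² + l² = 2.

We need to find integers k, l > 0 such that k² + l² = 2.
Trying k = 1: l² = 2 - 1² = 2 - 1 = 1
l = 1
Check: 1² + 1² = 1 + 1 = 2 ✓

2 = 1² + 1²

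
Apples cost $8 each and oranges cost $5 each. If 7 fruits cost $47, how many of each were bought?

Let a = apples, o = oranges.
a + o = 7
8a + 5o = 47
Substitute o = 7 - a:
8a + 5(7 - a) = 47
(8 - 5)a = 47 - 35
3a = 12
a = 4, o = 7 - 4 = 3

Apples: 4, Oranges: 3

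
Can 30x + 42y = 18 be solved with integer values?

Step 1: Compute gcd(30, 42).
gcd(30, 42) = 6

Step 2: Check divisibility.
Does 6 divide 18? 18 = 6 x 3, so yes.

By the theorem on linear Diophantine equations, 30x + 42y = 18 has integer solutions if and only if gcd(30, 42) divides 18. Since 6 | 18, solutions exist.

Yes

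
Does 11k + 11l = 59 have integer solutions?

Step 1: Compute gcd(11, 11).
gcd(11, 11) = 11

Step 2: Check divisibility.
Does 11 divide 59? 59 = 11 x 5 + 4, so no.

By the theorem on linear Diophantine equations, 11k + 11l = 59 has integer solutions if and only if gcd(11, 11) divides 59. Since 11 does not divide 59, no solutions exist.

No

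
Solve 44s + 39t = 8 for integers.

Step 1: Check solvability.
gcd(44, 39) = 1
Since 1 divides 8, solutions exist.

Step 2: Apply extended Euclidean algorithm to find gcd.
We find integers such that 44*x0 + 39*y0 = 1

Step 3: Scale the particular solution.
Multiply by 8/1 = 8:
s = 64, t = -72

Step 4: Verify.
44*(64) + 39*(-72) = 8 = 8 ✓

s = 64, t = -72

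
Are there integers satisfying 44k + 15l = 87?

Step 1: Compute gcd(44, 15).
gcd(44, 15) = 1

Step 2: Check divisibility.
Does 1 divide 87? 87 = 1 x 87, so yes.

By the theorem on linear Diophantine equations, 44k + 15l = 87 has integer solutions if and only if gcd(44, 15) divides 87. Since 1 | 87, solutions exist.

Yes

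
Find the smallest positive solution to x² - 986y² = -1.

We need x² = 986y² - 1. Try successive y:
y = 1: x² = 986·1² - 1 = 985, not a perfect square
y = 2: x² = 986·2² - 1 = 3943, not a perfect square
y = 3: x² = 986·3² - 1 = 8873, not a perfect square
...
y = 5: x² = 986·5² - 1 = 24649 = 157² ✓
Check: 157² - 986·5² = 24649 - 24650 = -1 ✓

x = 157, y = 5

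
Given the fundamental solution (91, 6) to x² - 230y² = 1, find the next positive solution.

Solutions to x² - Dy² = 1 are generated by powers of (x₀ + y₀√D).
The next solution satisfies x₁ + y₁√230 = (x₀ + y₀√230)², giving:
x₁ = x₀² + 230y₀² = 91² + 230·6² = 8281 + 8280 = 16561
y₁ = 2x₀y₀ = 2·91·6 = 1092

Verify: 16561² - 230·1092² = 274266721 - 274266720 = 1 ✓

x = 16561, y = 1092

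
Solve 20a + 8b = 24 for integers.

Step 1: Check solvability.
gcd(20, 8) = 4
Since 4 divides 24, solutions exist.

Step 2: Apply extended Euclidean algorithm to find gcd.
We find integers such that 20*x0 + 8*y0 = 4

Step 3: Scale the particular solution.
Multiply by 24/4 = 6:
a = 6, b = -12

Step 4: Verify.
20*(6) + 8*(-12) = 24 = 24 ✓

a = 6, b = -12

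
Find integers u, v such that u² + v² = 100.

We need to find integers u, v > 0 such that u² + v² = 100.
Trying u = 6: v² = 100 - 6² = 100 - 36 = 64
v = 8
Check: 6² + 8² = 36 + 64 = 100 ✓

100 = 6² + 8²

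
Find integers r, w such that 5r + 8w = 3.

Step 1: Check solvability.
gcd(5, 8) = 1
Since 1 divides 3, solutions exist.

Step 2: Apply extended Euclidean algorithm to find gcd.
We find integers such that 5*x0 + 8*y0 = 1

Step 3: Scale the particular solution.
Multiply by 3/1 = 3:
r = -9, w = 6

Step 4: Verify.
5*(-9) + 8*(6) = 3 = 3 ✓

r = -9, w = 6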